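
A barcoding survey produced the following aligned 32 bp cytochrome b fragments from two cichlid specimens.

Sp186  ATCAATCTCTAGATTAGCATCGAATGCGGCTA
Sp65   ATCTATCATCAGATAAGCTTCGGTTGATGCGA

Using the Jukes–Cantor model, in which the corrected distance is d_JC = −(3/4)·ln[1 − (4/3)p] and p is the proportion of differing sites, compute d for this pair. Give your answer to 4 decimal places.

The sequences differ at positions 4 (A/T), 8 (T/A), 9 (C/T), 10 (T/C), 15 (T/A), 19 (A/T), 23 (A/G), 24 (A/T), 27 (C/A), 28 (G/T), 31 (T/G).
p = 11/32 = 0.343750.
d = −0.75 · ln(1 − (4/3)·0.343750) = −0.75 · ln(0.541667) = −0.75 · (-0.613104) = 0.4598.

0.4598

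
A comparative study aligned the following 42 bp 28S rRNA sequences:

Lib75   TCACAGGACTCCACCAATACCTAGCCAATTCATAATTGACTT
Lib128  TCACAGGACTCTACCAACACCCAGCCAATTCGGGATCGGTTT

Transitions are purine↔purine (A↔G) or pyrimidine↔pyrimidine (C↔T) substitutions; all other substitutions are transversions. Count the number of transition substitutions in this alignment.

Mismatches occur at site 12 (C/T, transition), site 18 (T/C, transition), site 22 (T/C, transition), site 32 (A/G, transition), site 33 (T/G, transversion), site 34 (A/G, transition), site 37 (T/C, transition), site 39 (A/G, transition), site 40 (C/T, transition).
Of the 9 differences, 8 transitions and 1 transversion, so the answer is 8.

8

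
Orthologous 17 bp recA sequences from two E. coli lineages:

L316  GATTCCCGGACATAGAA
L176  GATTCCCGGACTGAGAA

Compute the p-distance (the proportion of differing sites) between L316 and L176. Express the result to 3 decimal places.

Differing sites — 12:A/T; 13:T/G.
There are 2 differences over 17 sites, so p = 2/17 = 0.118.

0.118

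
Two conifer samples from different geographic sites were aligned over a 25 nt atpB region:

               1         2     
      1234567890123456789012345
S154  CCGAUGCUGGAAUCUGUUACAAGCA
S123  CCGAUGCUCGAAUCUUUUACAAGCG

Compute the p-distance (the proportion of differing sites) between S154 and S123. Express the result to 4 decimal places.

0.1200

Differing sites — 9:G/C; 16:G/U; 25:A/G.
There are 3 differences over 25 sites, so p = 3/25 = 0.1200.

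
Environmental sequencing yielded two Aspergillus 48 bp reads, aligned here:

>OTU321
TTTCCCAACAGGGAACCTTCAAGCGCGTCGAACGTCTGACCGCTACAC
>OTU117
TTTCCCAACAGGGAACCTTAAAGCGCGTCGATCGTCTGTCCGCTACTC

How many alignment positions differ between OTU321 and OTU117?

4

Differing sites — 20:C/A; 32:A/T; 39:A/T; 47:A/T.
That gives 4 mismatches out of 48 aligned sites, so the Hamming distance is 4.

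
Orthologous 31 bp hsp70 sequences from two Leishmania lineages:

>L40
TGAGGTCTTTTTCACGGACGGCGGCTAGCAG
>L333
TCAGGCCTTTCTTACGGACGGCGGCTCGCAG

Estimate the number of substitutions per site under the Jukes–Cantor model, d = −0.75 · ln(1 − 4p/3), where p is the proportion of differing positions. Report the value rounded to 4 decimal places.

0.1816

The sequences differ at positions 2 (G/C), 6 (T/C), 11 (T/C), 13 (C/T), 27 (A/C).
p = 5/31 = 0.161290.
d = −0.75 · ln(1 − (4/3)·0.161290) = −0.75 · ln(0.784947) = −0.75 · (-0.242139) = 0.1816.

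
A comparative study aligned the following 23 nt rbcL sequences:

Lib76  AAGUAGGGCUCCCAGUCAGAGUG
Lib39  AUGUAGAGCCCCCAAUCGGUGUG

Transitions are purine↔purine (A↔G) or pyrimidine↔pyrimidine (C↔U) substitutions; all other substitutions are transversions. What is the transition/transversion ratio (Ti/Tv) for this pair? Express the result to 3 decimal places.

The sequences differ at positions 2 (A/U, transversion), 7 (G/A, transition), 10 (U/C, transition), 15 (G/A, transition), 18 (A/G, transition), 20 (A/U, transversion).
Of the 6 differences, 4 transitions and 2 transversions, so Ti/Tv = 4/2 = 2.000.

2.000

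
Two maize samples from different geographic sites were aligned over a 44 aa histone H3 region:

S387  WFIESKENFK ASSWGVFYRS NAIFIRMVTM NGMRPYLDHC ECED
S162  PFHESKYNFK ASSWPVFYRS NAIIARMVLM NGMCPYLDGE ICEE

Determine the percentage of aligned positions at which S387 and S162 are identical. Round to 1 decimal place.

72.7%

Mismatches occur at site 1 (W↔P), site 3 (I↔H), site 7 (E↔Y), site 15 (G↔P), site 24 (F↔I), site 25 (I↔A), site 29 (T↔L), site 34 (R↔C), site 39 (H↔G), site 40 (C↔E), site 41 (E↔I), site 44 (D↔E).
32 of the 44 sites match, so the percent identity is 32/44 × 100 = 72.7%.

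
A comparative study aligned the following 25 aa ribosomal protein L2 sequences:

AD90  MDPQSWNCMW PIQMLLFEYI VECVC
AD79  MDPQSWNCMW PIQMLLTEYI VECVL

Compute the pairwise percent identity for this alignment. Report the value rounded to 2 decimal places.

The sequences differ at positions 17 (F/T), 25 (C/L).
23 of the 25 sites match, so the percent identity is 23/25 × 100 = 92.00%.

92.00%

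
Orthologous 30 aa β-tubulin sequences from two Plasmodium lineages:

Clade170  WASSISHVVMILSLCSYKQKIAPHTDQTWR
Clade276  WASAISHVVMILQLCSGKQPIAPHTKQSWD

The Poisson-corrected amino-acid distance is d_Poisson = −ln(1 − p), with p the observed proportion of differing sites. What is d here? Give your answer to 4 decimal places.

Mismatches occur at site 4 (S→A), site 13 (S→Q), site 17 (Y→G), site 20 (K→P), site 26 (D→K), site 28 (T→S), site 30 (R→D).
p = 7/30 = 0.233333.
d = −ln(1 − 0.233333) = −ln(0.766667) = 0.2657.

0.2657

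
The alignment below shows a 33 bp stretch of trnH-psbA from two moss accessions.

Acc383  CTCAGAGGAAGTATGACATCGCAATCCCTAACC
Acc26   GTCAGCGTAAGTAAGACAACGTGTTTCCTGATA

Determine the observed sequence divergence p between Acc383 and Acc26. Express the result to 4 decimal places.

0.3636

The sequences differ at positions 1 (C/G), 6 (A/C), 8 (G/T), 14 (T/A), 19 (T/A), 22 (C/T), 23 (A/G), 24 (A/T), 26 (C/T), 30 (A/G), 32 (C/T), 33 (C/A).
There are 12 differences over 33 sites, so p = 12/33 = 0.3636.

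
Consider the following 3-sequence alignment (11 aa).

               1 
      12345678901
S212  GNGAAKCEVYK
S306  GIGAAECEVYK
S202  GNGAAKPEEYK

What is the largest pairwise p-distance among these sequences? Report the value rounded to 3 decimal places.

Pairwise Hamming distances:
  S212 vs S306: 2
  S212 vs S202: 2
  S306 vs S202: 4
The largest is 4 mismatches, between S306 and S202; p = 4/11 = 0.364.

0.364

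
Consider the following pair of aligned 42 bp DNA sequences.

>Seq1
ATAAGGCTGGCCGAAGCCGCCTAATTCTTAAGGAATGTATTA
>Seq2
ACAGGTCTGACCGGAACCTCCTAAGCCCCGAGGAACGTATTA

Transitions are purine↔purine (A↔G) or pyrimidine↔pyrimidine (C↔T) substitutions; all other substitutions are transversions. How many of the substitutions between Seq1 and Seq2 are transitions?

Differing sites — 2:T/C (Ti); 4:A/G (Ti); 6:G/T (Tv); 10:G/A (Ti); 14:A/G (Ti); 16:G/A (Ti); 19:G/T (Tv); 25:T/G (Tv); 26:T/C (Ti); 28:T/C (Ti); 29:T/C (Ti); 30:A/G (Ti); 36:T/C (Ti).
Of the 13 differences, 10 transitions and 3 transversions, so the answer is 10.

10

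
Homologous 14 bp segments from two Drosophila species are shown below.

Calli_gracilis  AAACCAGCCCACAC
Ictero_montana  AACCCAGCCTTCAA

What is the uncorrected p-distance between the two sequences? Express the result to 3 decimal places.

Differing sites — 3:A/C; 10:C/T; 11:A/T; 14:C/A.
There are 4 differences over 14 sites, so p = 4/14 = 0.286.

0.286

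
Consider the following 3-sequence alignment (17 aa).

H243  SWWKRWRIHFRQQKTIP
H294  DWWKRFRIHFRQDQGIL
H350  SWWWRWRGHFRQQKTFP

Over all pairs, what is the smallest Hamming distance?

Pairwise Hamming distances:
  H243 vs H294: 6
  H243 vs H350: 3
  H294 vs H350: 9
The smallest is 3, between H243 and H350.

3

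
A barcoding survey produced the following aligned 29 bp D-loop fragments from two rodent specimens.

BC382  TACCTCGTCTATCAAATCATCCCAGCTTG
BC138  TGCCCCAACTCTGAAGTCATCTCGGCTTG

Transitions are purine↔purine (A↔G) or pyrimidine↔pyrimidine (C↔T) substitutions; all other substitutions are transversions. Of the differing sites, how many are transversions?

Differing sites — 2:A/G (Ti); 5:T/C (Ti); 7:G/A (Ti); 8:T/A (Tv); 11:A/C (Tv); 13:C/G (Tv); 16:A/G (Ti); 22:C/T (Ti); 24:A/G (Ti).
Of the 9 differences, 6 transitions and 3 transversions, so the answer is 3.

3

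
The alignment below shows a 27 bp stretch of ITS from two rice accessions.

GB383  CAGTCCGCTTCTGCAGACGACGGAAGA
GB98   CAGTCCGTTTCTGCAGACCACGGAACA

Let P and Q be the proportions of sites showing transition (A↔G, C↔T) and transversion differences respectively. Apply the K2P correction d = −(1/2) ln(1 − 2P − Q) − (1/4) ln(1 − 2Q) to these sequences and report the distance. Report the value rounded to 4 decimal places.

0.1203

The sequences differ at positions 8 (C/T, transition), 19 (G/C, transversion), 26 (G/C, transversion).
Of the 3 differences, 1 transition and 2 transversions over 27 sites: P = 1/27 = 0.037037, Q = 2/27 = 0.074074.
d = −0.5·ln(0.851852) − 0.25·ln(0.851852) = −0.5·(-0.160342) − 0.25·(-0.160342) = 0.1203.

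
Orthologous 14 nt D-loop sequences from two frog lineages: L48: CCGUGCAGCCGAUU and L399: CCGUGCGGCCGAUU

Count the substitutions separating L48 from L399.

1

Differing sites — 7:A/G.
That gives 1 mismatch out of 14 aligned sites, so the Hamming distance is 1.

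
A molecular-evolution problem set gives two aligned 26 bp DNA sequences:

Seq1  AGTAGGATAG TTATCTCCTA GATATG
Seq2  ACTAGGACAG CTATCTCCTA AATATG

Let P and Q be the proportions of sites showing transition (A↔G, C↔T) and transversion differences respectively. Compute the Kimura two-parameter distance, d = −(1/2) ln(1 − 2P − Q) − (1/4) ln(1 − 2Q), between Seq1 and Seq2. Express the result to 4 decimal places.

Differing sites — 2:G/C (Tv); 8:T/C (Ti); 11:T/C (Ti); 21:G/A (Ti).
Of the 4 differences, 3 transitions and 1 transversion over 26 sites: P = 3/26 = 0.115385, Q = 1/26 = 0.038462.
d = −0.5·ln(0.730768) − 0.25·ln(0.923076) = −0.5·(-0.313659) − 0.25·(-0.080044) = 0.1768.

0.1768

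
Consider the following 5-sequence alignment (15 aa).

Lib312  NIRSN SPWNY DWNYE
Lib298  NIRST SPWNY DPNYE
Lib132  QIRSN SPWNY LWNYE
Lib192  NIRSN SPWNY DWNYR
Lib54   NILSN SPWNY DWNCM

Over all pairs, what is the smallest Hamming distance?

Pairwise Hamming distances:
  Lib312 vs Lib298: 2
  Lib312 vs Lib132: 2
  Lib312 vs Lib192: 1
  Lib312 vs Lib54: 3
  Lib298 vs Lib132: 4
  Lib298 vs Lib192: 3
  Lib298 vs Lib54: 5
  Lib132 vs Lib192: 3
  Lib132 vs Lib54: 5
  Lib192 vs Lib54: 3
The smallest is 1, between Lib312 and Lib192.

1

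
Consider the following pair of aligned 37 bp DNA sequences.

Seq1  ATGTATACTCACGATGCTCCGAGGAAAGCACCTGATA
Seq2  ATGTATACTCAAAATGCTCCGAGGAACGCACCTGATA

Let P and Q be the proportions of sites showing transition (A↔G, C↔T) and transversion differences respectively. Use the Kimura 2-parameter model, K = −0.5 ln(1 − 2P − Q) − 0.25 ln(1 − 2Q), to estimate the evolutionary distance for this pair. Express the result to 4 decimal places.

The sequences differ at positions 12 (C/A, transversion), 13 (G/A, transition), 27 (A/C, transversion).
Of the 3 differences, 1 transition and 2 transversions over 37 sites: P = 1/37 = 0.027027, Q = 2/37 = 0.054054.
d = −0.5·ln(0.891892) − 0.25·ln(0.891892) = −0.5·(-0.114410) − 0.25·(-0.114410) = 0.0858.

0.0858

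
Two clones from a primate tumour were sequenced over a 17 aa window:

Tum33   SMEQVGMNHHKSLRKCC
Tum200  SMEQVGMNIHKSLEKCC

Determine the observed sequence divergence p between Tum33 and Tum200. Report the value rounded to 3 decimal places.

0.118

The sequences differ at positions 9 (H/I), 14 (R/E).
There are 2 differences over 17 sites, so p = 2/17 = 0.118.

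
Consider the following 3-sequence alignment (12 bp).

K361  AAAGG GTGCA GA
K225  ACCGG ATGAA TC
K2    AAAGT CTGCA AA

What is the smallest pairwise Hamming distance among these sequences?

3

Pairwise Hamming distances:
  K361 vs K225: 6
  K361 vs K2: 3
  K225 vs K2: 7
The smallest is 3, between K361 and K2.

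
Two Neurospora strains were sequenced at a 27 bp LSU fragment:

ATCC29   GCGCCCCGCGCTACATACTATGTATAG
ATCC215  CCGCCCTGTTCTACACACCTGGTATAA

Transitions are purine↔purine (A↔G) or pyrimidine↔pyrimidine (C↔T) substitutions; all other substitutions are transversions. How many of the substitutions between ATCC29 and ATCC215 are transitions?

The sequences differ at positions 1 (G/C, transversion), 7 (C/T, transition), 9 (C/T, transition), 10 (G/T, transversion), 16 (T/C, transition), 19 (T/C, transition), 20 (A/T, transversion), 21 (T/G, transversion), 27 (G/A, transition).
Of the 9 differences, 5 transitions and 4 transversions, so the answer is 5.

5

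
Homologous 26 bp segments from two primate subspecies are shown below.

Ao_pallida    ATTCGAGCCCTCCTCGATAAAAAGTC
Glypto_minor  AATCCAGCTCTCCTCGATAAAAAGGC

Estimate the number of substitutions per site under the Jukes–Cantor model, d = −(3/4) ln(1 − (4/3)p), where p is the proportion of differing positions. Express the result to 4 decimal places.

0.1722

Differing sites — 2:T/A; 5:G/C; 9:C/T; 25:T/G.
p = 4/26 = 0.153846.
d = −0.75 · ln(1 − (4/3)·0.153846) = −0.75 · ln(0.794872) = −0.75 · (-0.229574) = 0.1722.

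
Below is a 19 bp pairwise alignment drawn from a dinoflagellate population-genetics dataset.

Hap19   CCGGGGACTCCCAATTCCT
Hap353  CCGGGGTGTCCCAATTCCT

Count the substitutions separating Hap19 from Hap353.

2

Mismatches occur at site 7 (A↔T), site 8 (C↔G).
That gives 2 mismatches out of 19 aligned sites, so the Hamming distance is 2.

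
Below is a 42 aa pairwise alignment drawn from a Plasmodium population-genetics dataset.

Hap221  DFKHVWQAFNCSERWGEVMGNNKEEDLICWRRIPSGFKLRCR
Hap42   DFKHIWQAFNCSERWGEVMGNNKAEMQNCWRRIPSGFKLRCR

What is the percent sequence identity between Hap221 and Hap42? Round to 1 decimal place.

Mismatches occur at site 5 (V↔I), site 24 (E↔A), site 26 (D↔M), site 27 (L↔Q), site 28 (I↔N).
37 of the 42 sites match, so the percent identity is 37/42 × 100 = 88.1%.

88.1%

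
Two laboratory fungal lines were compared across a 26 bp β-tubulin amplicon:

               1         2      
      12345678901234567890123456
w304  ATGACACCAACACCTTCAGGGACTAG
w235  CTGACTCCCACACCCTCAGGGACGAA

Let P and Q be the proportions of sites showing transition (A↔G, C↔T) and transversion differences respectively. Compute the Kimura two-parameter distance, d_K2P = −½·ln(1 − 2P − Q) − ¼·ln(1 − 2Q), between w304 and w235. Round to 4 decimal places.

Differing sites — 1:A/C (Tv); 6:A/T (Tv); 9:A/C (Tv); 15:T/C (Ti); 24:T/G (Tv); 26:G/A (Ti).
Of the 6 differences, 2 transitions and 4 transversions over 26 sites: P = 2/26 = 0.076923, Q = 4/26 = 0.153846.
d = −0.5·ln(0.692308) − 0.25·ln(0.692308) = −0.5·(-0.367724) − 0.25·(-0.367724) = 0.2758.

0.2758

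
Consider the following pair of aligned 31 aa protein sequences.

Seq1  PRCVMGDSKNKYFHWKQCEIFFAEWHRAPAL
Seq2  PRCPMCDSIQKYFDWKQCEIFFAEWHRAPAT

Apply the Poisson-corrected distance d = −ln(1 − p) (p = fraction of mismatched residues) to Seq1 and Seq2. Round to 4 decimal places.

0.2151

Differing sites — 4:V/P; 6:G/C; 9:K/I; 10:N/Q; 14:H/D; 31:L/T.
p = 6/31 = 0.193548.
d = −ln(1 − 0.193548) = −ln(0.806452) = 0.2151.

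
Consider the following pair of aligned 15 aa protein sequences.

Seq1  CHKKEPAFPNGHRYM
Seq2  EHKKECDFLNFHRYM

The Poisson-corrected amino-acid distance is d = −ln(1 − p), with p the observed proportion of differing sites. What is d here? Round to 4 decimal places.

Mismatches occur at site 1 (C↔E), site 6 (P↔C), site 7 (A↔D), site 9 (P↔L), site 11 (G↔F).
p = 5/15 = 0.333333.
d = −ln(1 − 0.333333) = −ln(0.666667) = 0.4055.

0.4055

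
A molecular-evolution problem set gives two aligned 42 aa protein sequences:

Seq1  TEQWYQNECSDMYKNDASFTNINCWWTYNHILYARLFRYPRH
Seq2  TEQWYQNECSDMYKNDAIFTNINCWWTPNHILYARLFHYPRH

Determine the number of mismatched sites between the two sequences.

3

Differing sites — 18:S/I; 28:Y/P; 38:R/H.
That gives 3 mismatches out of 42 aligned sites, so the Hamming distance is 3.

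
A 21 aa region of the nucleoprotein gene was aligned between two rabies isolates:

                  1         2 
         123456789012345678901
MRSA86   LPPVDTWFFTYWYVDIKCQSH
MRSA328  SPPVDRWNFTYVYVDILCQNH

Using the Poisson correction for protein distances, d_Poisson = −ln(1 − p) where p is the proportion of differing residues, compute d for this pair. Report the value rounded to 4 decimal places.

The sequences differ at positions 1 (L/S), 6 (T/R), 8 (F/N), 12 (W/V), 17 (K/L), 20 (S/N).
p = 6/21 = 0.285714.
d = −ln(1 − 0.285714) = −ln(0.714286) = 0.3365.

0.3365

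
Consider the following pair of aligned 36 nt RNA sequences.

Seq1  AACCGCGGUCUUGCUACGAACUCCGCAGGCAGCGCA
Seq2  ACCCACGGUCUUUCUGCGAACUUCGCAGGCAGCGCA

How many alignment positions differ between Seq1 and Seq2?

The sequences differ at positions 2 (A/C), 5 (G/A), 13 (G/U), 16 (A/G), 23 (C/U).
That gives 5 mismatches out of 36 aligned sites, so the Hamming distance is 5.

5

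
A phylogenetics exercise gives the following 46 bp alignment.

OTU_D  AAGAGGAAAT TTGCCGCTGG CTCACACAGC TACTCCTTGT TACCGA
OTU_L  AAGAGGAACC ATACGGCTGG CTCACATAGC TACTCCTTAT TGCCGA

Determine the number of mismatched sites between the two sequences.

The sequences differ at positions 9 (A/C), 10 (T/C), 11 (T/A), 13 (G/A), 15 (C/G), 27 (C/T), 39 (G/A), 42 (A/G).
That gives 8 mismatches out of 46 aligned sites, so the Hamming distance is 8.

8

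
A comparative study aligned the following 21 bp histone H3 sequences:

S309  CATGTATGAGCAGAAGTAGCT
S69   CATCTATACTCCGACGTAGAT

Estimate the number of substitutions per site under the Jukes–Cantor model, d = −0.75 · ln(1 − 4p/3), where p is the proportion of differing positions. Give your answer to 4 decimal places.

0.4408

Differing sites — 4:G/C; 8:G/A; 9:A/C; 10:G/T; 12:A/C; 15:A/C; 20:C/A.
p = 7/21 = 0.333333.
d = −0.75 · ln(1 − (4/3)·0.333333) = −0.75 · ln(0.555556) = −0.75 · (-0.587786) = 0.4408.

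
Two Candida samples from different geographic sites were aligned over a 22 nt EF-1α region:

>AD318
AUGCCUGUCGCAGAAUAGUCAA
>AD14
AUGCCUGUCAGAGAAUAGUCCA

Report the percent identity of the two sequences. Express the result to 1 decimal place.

86.4%

Mismatches occur at site 10 (G↔A), site 11 (C↔G), site 21 (A↔C).
19 of the 22 sites match, so the percent identity is 19/22 × 100 = 86.4%.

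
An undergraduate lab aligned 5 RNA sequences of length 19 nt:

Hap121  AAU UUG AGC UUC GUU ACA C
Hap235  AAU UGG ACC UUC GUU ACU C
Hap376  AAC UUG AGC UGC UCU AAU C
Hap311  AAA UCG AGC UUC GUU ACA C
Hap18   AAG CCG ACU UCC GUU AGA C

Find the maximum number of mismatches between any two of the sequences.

10

Pairwise Hamming distances:
  Hap121 vs Hap235: 3
  Hap121 vs Hap376: 6
  Hap121 vs Hap311: 2
  Hap121 vs Hap18: 7
  Hap235 vs Hap376: 7
  Hap235 vs Hap311: 4
  Hap235 vs Hap18: 7
  Hap376 vs Hap311: 7
  Hap376 vs Hap18: 10
  Hap311 vs Hap18: 6
The largest is 10, between Hap376 and Hap18.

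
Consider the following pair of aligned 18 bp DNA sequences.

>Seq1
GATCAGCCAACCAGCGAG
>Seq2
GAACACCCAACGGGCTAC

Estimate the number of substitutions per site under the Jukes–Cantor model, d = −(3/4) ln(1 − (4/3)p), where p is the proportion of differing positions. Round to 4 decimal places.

Differing sites — 3:T/A; 6:G/C; 12:C/G; 13:A/G; 16:G/T; 18:G/C.
p = 6/18 = 0.333333.
d = −0.75 · ln(1 − (4/3)·0.333333) = −0.75 · ln(0.555556) = −0.75 · (-0.587786) = 0.4408.

0.4408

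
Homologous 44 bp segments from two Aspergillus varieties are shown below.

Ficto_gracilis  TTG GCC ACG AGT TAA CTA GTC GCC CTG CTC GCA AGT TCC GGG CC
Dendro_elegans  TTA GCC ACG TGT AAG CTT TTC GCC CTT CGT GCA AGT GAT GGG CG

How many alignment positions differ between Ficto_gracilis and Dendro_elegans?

13

The sequences differ at positions 3 (G/A), 10 (A/T), 13 (T/A), 15 (A/G), 18 (A/T), 19 (G/T), 27 (G/T), 29 (T/G), 30 (C/T), 37 (T/G), 38 (C/A), 39 (C/T), 44 (C/G).
That gives 13 mismatches out of 44 aligned sites, so the Hamming distance is 13.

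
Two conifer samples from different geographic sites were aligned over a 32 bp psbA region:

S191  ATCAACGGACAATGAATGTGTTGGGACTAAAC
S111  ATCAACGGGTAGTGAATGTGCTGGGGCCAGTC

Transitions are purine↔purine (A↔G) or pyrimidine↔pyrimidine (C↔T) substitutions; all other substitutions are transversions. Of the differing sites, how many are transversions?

1

Mismatches occur at site 9 (A→G, transition), site 10 (C→T, transition), site 12 (A→G, transition), site 21 (T→C, transition), site 26 (A→G, transition), site 28 (T→C, transition), site 30 (A→G, transition), site 31 (A→T, transversion).
Of the 8 differences, 7 transitions and 1 transversion, so the answer is 1.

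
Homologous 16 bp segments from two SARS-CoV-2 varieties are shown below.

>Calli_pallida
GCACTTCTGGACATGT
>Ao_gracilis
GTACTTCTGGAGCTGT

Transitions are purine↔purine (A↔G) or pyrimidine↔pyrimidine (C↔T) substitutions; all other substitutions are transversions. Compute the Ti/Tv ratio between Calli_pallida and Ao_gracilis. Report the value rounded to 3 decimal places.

0.500

Mismatches occur at site 2 (C/T, transition), site 12 (C/G, transversion), site 13 (A/C, transversion).
Of the 3 differences, 1 transition and 2 transversions, so Ti/Tv = 1/2 = 0.500.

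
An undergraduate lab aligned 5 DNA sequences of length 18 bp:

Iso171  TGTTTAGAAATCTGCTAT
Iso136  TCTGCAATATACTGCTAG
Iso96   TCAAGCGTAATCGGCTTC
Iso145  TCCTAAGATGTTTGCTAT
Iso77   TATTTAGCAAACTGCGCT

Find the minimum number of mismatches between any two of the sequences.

Pairwise Hamming distances:
  Iso171 vs Iso136: 8
  Iso171 vs Iso96: 9
  Iso171 vs Iso145: 6
  Iso171 vs Iso77: 5
  Iso136 vs Iso96: 10
  Iso136 vs Iso145: 10
  Iso136 vs Iso77: 9
  Iso96 vs Iso145: 11
  Iso96 vs Iso77: 11
  Iso145 vs Iso77: 10
The smallest is 5, between Iso171 and Iso77.

5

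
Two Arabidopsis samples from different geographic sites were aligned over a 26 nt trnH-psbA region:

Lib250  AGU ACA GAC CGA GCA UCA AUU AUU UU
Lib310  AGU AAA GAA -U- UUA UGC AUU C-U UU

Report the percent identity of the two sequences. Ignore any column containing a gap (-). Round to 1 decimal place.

65.2%

Excluding the 3 gap columns leaves 23 comparable sites.
Mismatches occur at site 5 (C/A), site 9 (C/A), site 11 (G/U), site 13 (G/U), site 14 (C/U), site 17 (C/G), site 18 (A/C), site 22 (A/C).
15 of the 23 comparable sites match, so the percent identity is 15/23 × 100 = 65.2%.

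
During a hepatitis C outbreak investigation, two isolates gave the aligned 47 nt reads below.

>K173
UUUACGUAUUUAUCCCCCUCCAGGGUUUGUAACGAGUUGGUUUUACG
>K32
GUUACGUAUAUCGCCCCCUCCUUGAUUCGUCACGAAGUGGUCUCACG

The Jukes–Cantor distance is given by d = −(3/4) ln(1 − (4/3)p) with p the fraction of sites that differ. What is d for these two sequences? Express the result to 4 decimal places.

Mismatches occur at site 1 (U↔G), site 10 (U↔A), site 12 (A↔C), site 13 (U↔G), site 22 (A↔U), site 23 (G↔U), site 25 (G↔A), site 28 (U↔C), site 31 (A↔C), site 36 (G↔A), site 37 (U↔G), site 42 (U↔C), site 44 (U↔C).
p = 13/47 = 0.276596.
d = −0.75 · ln(1 − (4/3)·0.276596) = −0.75 · ln(0.631205) = −0.75 · (-0.460125) = 0.3451.

0.3451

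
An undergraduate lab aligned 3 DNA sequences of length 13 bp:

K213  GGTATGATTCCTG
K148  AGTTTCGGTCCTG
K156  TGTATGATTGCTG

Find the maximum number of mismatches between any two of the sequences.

6

Pairwise Hamming distances:
  K213 vs K148: 5
  K213 vs K156: 2
  K148 vs K156: 6
The largest is 6, between K148 and K156.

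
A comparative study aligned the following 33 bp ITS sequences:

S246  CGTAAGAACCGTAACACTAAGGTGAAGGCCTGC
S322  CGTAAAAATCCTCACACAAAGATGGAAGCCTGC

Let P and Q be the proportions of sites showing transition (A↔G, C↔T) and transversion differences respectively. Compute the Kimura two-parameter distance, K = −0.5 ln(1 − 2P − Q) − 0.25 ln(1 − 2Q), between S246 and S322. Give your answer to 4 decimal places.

Differing sites — 6:G/A (Ti); 9:C/T (Ti); 11:G/C (Tv); 13:A/C (Tv); 18:T/A (Tv); 22:G/A (Ti); 25:A/G (Ti); 27:G/A (Ti).
Of the 8 differences, 5 transitions and 3 transversions over 33 sites: P = 5/33 = 0.151515, Q = 3/33 = 0.090909.
d = −0.5·ln(0.606061) − 0.25·ln(0.818182) = −0.5·(-0.500775) − 0.25·(-0.200670) = 0.3006.

0.3006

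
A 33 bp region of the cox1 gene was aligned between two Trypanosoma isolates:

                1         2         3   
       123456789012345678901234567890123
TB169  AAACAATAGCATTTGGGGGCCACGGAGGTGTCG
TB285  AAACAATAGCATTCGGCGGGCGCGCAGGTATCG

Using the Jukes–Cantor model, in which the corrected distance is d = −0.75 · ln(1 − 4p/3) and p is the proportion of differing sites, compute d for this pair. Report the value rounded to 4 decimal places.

0.2082

The sequences differ at positions 14 (T/C), 17 (G/C), 20 (C/G), 22 (A/G), 25 (G/C), 30 (G/A).
p = 6/33 = 0.181818.
d = −0.75 · ln(1 − (4/3)·0.181818) = −0.75 · ln(0.757576) = −0.75 · (-0.277631) = 0.2082.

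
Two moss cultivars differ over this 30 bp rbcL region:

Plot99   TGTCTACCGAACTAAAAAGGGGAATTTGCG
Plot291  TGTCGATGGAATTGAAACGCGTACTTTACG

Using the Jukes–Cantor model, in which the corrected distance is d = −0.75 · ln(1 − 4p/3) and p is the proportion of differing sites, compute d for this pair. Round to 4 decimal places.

0.4408

Mismatches occur at site 5 (T→G), site 7 (C→T), site 8 (C→G), site 12 (C→T), site 14 (A→G), site 18 (A→C), site 20 (G→C), site 22 (G→T), site 24 (A→C), site 28 (G→A).
p = 10/30 = 0.333333.
d = −0.75 · ln(1 − (4/3)·0.333333) = −0.75 · ln(0.555556) = −0.75 · (-0.587786) = 0.4408.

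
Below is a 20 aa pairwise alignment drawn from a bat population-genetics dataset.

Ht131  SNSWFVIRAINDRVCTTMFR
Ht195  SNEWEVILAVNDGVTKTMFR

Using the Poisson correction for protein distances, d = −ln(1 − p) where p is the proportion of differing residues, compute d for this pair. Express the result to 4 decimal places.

0.4308

Mismatches occur at site 3 (S↔E), site 5 (F↔E), site 8 (R↔L), site 10 (I↔V), site 13 (R↔G), site 15 (C↔T), site 16 (T↔K).
p = 7/20 = 0.350000.
d = −ln(1 − 0.350000) = −ln(0.650000) = 0.4308.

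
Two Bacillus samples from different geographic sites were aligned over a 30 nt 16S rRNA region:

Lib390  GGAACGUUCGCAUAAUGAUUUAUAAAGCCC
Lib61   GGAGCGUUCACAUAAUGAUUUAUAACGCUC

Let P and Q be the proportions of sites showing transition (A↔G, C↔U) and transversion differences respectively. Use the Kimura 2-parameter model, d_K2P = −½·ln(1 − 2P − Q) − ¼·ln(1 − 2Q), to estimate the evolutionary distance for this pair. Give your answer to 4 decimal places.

0.1501

Differing sites — 4:A/G (Ti); 10:G/A (Ti); 26:A/C (Tv); 29:C/U (Ti).
Of the 4 differences, 3 transitions and 1 transversion over 30 sites: P = 3/30 = 0.100000, Q = 1/30 = 0.033333.
d = −0.5·ln(0.766667) − 0.25·ln(0.933334) = −0.5·(-0.265703) − 0.25·(-0.068992) = 0.1501.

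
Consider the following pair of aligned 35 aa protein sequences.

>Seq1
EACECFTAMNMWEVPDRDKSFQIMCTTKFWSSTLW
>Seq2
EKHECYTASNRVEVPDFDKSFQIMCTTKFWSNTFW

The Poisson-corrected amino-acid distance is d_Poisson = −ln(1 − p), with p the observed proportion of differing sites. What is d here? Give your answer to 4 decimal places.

0.2973

Mismatches occur at site 2 (A/K), site 3 (C/H), site 6 (F/Y), site 9 (M/S), site 11 (M/R), site 12 (W/V), site 17 (R/F), site 32 (S/N), site 34 (L/F).
p = 9/35 = 0.257143.
d = −ln(1 − 0.257143) = −ln(0.742857) = 0.2973.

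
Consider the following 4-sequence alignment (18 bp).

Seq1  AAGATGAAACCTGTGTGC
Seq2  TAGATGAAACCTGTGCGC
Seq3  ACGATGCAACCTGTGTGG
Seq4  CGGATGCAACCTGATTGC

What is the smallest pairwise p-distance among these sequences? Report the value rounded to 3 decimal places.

0.111

Pairwise Hamming distances:
  Seq1 vs Seq2: 2
  Seq1 vs Seq3: 3
  Seq1 vs Seq4: 5
  Seq2 vs Seq3: 5
  Seq2 vs Seq4: 6
  Seq3 vs Seq4: 5
The smallest is 2 mismatches, between Seq1 and Seq2; p = 2/18 = 0.111.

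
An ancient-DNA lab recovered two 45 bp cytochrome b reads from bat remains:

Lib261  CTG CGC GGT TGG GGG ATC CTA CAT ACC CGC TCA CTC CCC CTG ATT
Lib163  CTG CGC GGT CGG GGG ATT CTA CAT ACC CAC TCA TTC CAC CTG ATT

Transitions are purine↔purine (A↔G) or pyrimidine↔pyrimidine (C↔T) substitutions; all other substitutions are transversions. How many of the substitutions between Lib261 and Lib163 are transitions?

Differing sites — 10:T/C (Ti); 18:C/T (Ti); 29:G/A (Ti); 34:C/T (Ti); 38:C/A (Tv).
Of the 5 differences, 4 transitions and 1 transversion, so the answer is 4.

4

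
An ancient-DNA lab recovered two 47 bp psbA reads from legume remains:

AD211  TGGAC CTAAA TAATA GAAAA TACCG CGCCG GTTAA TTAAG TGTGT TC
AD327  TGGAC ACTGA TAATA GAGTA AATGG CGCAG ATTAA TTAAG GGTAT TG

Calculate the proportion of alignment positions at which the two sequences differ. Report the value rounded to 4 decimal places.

0.2979

The sequences differ at positions 6 (C/A), 7 (T/C), 8 (A/T), 9 (A/G), 18 (A/G), 19 (A/T), 21 (T/A), 23 (C/T), 24 (C/G), 29 (C/A), 31 (G/A), 41 (T/G), 44 (G/A), 47 (C/G).
There are 14 differences over 47 sites, so p = 14/47 = 0.2979.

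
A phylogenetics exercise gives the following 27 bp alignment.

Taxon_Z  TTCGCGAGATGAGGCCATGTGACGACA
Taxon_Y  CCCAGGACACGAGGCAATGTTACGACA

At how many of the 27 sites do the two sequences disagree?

Differing sites — 1:T/C; 2:T/C; 4:G/A; 5:C/G; 8:G/C; 10:T/C; 16:C/A; 21:G/T.
That gives 8 mismatches out of 27 aligned sites, so the Hamming distance is 8.

8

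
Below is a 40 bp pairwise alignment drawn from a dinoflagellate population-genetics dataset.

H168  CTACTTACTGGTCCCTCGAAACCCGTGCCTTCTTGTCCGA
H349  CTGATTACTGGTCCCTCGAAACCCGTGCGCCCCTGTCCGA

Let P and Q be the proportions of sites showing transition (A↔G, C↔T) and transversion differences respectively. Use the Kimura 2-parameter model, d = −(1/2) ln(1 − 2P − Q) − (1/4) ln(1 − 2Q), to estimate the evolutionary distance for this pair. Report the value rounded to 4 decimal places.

0.1702

The sequences differ at positions 3 (A/G, transition), 4 (C/A, transversion), 29 (C/G, transversion), 30 (T/C, transition), 31 (T/C, transition), 33 (T/C, transition).
Of the 6 differences, 4 transitions and 2 transversions over 40 sites: P = 4/40 = 0.100000, Q = 2/40 = 0.050000.
d = −0.5·ln(0.750000) − 0.25·ln(0.900000) = −0.5·(-0.287682) − 0.25·(-0.105361) = 0.1702.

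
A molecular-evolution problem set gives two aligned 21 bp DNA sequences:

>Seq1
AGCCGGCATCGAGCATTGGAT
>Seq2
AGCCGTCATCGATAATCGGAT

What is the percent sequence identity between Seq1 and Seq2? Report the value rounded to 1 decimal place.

81.0%

Differing sites — 6:G/T; 13:G/T; 14:C/A; 17:T/C.
17 of the 21 sites match, so the percent identity is 17/21 × 100 = 81.0%.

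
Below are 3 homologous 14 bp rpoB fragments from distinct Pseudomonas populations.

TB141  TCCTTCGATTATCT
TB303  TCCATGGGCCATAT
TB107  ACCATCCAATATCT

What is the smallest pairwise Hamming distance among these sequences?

4

Pairwise Hamming distances:
  TB141 vs TB303: 6
  TB141 vs TB107: 4
  TB303 vs TB107: 7
The smallest is 4, between TB141 and TB107.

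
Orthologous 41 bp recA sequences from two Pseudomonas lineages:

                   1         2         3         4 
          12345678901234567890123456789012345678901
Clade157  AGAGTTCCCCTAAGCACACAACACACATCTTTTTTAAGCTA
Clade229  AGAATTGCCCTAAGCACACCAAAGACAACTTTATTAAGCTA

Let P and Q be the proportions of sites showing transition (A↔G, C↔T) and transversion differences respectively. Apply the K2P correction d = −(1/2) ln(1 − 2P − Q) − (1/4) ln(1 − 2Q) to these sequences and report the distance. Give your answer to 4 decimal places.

0.1951

Differing sites — 4:G/A (Ti); 7:C/G (Tv); 20:A/C (Tv); 22:C/A (Tv); 24:C/G (Tv); 28:T/A (Tv); 33:T/A (Tv).
Of the 7 differences, 1 transition and 6 transversions over 41 sites: P = 1/41 = 0.024390, Q = 6/41 = 0.146341.
d = −0.5·ln(0.804879) − 0.25·ln(0.707318) = −0.5·(-0.217063) − 0.25·(-0.346275) = 0.1951.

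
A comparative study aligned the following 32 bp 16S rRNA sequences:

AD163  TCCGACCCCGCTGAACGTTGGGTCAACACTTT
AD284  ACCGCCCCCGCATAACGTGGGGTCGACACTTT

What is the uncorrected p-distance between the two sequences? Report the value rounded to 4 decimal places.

Differing sites — 1:T/A; 5:A/C; 12:T/A; 13:G/T; 19:T/G; 25:A/G.
There are 6 differences over 32 sites, so p = 6/32 = 0.1875.

0.1875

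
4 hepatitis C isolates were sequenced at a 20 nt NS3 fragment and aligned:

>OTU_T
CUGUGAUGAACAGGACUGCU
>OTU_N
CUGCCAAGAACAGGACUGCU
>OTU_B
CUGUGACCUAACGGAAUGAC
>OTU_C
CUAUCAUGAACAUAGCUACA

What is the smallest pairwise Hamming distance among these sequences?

3

Pairwise Hamming distances:
  OTU_T vs OTU_N: 3
  OTU_T vs OTU_B: 8
  OTU_T vs OTU_C: 7
  OTU_N vs OTU_B: 10
  OTU_N vs OTU_C: 8
  OTU_B vs OTU_C: 14
The smallest is 3, between OTU_T and OTU_N.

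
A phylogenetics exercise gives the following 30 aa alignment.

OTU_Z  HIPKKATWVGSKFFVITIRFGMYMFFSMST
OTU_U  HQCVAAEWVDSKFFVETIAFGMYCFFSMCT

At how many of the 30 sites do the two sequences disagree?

Mismatches occur at site 2 (I/Q), site 3 (P/C), site 4 (K/V), site 5 (K/A), site 7 (T/E), site 10 (G/D), site 16 (I/E), site 19 (R/A), site 24 (M/C), site 29 (S/C).
That gives 10 mismatches out of 30 aligned sites, so the Hamming distance is 10.

10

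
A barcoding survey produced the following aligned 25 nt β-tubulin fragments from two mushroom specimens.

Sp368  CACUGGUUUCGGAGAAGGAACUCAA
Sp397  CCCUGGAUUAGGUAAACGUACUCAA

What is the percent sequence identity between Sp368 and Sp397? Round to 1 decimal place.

Mismatches occur at site 2 (A/C), site 7 (U/A), site 10 (C/A), site 13 (A/U), site 14 (G/A), site 17 (G/C), site 19 (A/U).
18 of the 25 sites match, so the percent identity is 18/25 × 100 = 72.0%.

72.0%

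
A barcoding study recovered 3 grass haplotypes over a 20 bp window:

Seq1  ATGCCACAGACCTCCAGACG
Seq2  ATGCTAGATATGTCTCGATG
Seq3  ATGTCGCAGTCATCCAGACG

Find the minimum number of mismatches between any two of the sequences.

4

Pairwise Hamming distances:
  Seq1 vs Seq2: 8
  Seq1 vs Seq3: 4
  Seq2 vs Seq3: 11
The smallest is 4, between Seq1 and Seq3.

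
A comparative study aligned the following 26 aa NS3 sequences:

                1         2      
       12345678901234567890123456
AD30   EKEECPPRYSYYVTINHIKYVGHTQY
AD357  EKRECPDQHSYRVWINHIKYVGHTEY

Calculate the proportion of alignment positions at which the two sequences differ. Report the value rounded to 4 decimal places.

The sequences differ at positions 3 (E/R), 7 (P/D), 8 (R/Q), 9 (Y/H), 12 (Y/R), 14 (T/W), 25 (Q/E).
There are 7 differences over 26 sites, so p = 7/26 = 0.2692.

0.2692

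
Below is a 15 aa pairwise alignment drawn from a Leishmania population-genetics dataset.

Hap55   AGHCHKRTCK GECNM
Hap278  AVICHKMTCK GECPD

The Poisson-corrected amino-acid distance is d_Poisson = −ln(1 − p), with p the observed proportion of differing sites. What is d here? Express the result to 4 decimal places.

Differing sites — 2:G/V; 3:H/I; 7:R/M; 14:N/P; 15:M/D.
p = 5/15 = 0.333333.
d = −ln(1 − 0.333333) = −ln(0.666667) = 0.4055.

0.4055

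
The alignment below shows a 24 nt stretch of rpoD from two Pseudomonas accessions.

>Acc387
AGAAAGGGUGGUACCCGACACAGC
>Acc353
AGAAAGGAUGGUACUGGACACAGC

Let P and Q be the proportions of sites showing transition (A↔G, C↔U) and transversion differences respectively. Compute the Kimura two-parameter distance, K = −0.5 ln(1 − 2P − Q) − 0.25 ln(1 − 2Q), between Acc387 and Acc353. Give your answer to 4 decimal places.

The sequences differ at positions 8 (G/A, transition), 15 (C/U, transition), 16 (C/G, transversion).
Of the 3 differences, 2 transitions and 1 transversion over 24 sites: P = 2/24 = 0.083333, Q = 1/24 = 0.041667.
d = −0.5·ln(0.791667) − 0.25·ln(0.916666) = −0.5·(-0.233614) − 0.25·(-0.087012) = 0.1386.

0.1386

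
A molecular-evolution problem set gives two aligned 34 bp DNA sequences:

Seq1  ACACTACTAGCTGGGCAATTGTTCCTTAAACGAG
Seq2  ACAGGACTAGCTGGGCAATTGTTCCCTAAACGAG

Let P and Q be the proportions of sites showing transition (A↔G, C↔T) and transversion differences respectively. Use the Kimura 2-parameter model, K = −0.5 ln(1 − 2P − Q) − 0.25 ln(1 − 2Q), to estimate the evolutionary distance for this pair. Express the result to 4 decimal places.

The sequences differ at positions 4 (C/G, transversion), 5 (T/G, transversion), 26 (T/C, transition).
Of the 3 differences, 1 transition and 2 transversions over 34 sites: P = 1/34 = 0.029412, Q = 2/34 = 0.058824.
d = −0.5·ln(0.882352) − 0.25·ln(0.882352) = −0.5·(-0.125164) − 0.25·(-0.125164) = 0.0939.

0.0939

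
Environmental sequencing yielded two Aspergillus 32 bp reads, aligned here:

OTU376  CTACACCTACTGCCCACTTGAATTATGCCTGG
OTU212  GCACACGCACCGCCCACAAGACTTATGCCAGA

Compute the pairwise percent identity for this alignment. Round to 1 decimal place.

68.8%

Differing sites — 1:C/G; 2:T/C; 7:C/G; 8:T/C; 11:T/C; 18:T/A; 19:T/A; 22:A/C; 30:T/A; 32:G/A.
22 of the 32 sites match, so the percent identity is 22/32 × 100 = 68.8%.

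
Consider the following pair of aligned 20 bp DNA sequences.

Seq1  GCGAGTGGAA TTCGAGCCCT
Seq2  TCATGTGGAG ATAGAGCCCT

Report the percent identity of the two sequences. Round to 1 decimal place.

70.0%

Differing sites — 1:G/T; 3:G/A; 4:A/T; 10:A/G; 11:T/A; 13:C/A.
14 of the 20 sites match, so the percent identity is 14/20 × 100 = 70.0%.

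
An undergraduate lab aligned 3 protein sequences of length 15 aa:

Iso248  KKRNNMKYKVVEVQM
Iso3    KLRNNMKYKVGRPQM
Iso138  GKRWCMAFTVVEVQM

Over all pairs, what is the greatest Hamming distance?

10

Pairwise Hamming distances:
  Iso248 vs Iso3: 4
  Iso248 vs Iso138: 6
  Iso3 vs Iso138: 10
The largest is 10, between Iso3 and Iso138.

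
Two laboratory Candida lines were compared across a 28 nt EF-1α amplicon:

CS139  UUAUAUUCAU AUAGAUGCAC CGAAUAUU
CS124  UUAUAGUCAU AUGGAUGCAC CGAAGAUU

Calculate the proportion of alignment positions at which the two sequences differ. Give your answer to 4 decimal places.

0.1071

Mismatches occur at site 6 (U→G), site 13 (A→G), site 25 (U→G).
There are 3 differences over 28 sites, so p = 3/28 = 0.1071.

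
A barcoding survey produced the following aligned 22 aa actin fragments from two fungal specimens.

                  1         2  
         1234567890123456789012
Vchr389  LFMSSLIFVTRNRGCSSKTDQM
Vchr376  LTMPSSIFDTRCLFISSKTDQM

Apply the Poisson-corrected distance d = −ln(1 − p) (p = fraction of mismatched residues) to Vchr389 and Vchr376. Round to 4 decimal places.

Differing sites — 2:F/T; 4:S/P; 6:L/S; 9:V/D; 12:N/C; 13:R/L; 14:G/F; 15:C/I.
p = 8/22 = 0.363636.
d = −ln(1 − 0.363636) = −ln(0.636364) = 0.4520.

0.4520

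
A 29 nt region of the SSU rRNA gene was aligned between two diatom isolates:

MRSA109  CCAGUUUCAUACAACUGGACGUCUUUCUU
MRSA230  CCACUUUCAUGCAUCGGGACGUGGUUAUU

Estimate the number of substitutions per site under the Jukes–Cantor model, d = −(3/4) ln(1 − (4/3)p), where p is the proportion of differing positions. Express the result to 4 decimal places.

The sequences differ at positions 4 (G/C), 11 (A/G), 14 (A/U), 16 (U/G), 23 (C/G), 24 (U/G), 27 (C/A).
p = 7/29 = 0.241379.
d = −0.75 · ln(1 − (4/3)·0.241379) = −0.75 · ln(0.678161) = −0.75 · (-0.388371) = 0.2913.

0.2913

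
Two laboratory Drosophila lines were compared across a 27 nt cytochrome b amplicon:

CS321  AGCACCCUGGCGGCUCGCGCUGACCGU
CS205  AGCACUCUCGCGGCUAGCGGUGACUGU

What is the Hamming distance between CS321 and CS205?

Differing sites — 6:C/U; 9:G/C; 16:C/A; 20:C/G; 25:C/U.
That gives 5 mismatches out of 27 aligned sites, so the Hamming distance is 5.

5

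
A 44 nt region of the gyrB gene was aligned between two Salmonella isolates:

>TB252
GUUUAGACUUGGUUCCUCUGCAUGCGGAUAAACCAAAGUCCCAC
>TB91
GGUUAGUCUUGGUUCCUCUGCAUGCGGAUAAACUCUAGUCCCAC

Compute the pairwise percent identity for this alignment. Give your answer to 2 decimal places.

Mismatches occur at site 2 (U/G), site 7 (A/U), site 34 (C/U), site 35 (A/C), site 36 (A/U).
39 of the 44 sites match, so the percent identity is 39/44 × 100 = 88.64%.

88.64%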